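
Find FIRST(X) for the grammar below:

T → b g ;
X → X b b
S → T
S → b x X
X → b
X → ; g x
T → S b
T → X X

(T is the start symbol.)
{ ';', 'b' }

From X → X b b:
  - X is the symbol being defined: contributes nothing new
    X is not nullable, so stop
From X → b:
  - b is a terminal: add 'b' and stop
From X → ; g x:
  - ';' is a terminal: add ';' and stop

Collecting: FIRST(X) = { ';', 'b' }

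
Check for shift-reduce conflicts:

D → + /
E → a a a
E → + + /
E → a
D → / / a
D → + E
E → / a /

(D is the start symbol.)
A shift-reduce conflict occurs when an LR(0) state has both:
  - a complete (reduce) item [A → α .] (dot at the end), and
  - a shift item [B → β . c γ] (dot before a terminal).

Augment with D' → D and build the canonical LR(0) collection (I0 = CLOSURE({[D' → . D]}), then GOTO on every symbol after a dot until no new states appear). It has 16 states:
  I0: { [D → . + /], [D → . + E], [D → . / / a], [D' → . D] }  — shift
  I1: { [D → + . /], [D → + . E], [E → . + + /], [E → . / a /], [E → . a a a], [E → . a] }  — shift
  I2: { [D → / . / a] }  — shift
  I3: { [D' → D .] }  — accept
  I4: { [D → / / . a] }  — shift
  I5: { [D → / / a .] }  — reduce
  I6: { [E → + . + /] }  — shift
  I7: { [D → + / .], [E → / . a /] }  — shift, reduce
  I8: { [D → + E .] }  — reduce
  I9: { [E → a . a a], [E → a .] }  — shift, reduce
  I10: { [E → a a . a] }  — shift
  I11: { [E → a a a .] }  — reduce
  I12: { [E → / a . /] }  — shift
  I13: { [E → / a / .] }  — reduce
  I14: { [E → + + . /] }  — shift
  I15: { [E → + + / .] }  — reduce

I7 contains reduce item [D → + / .] and shift item [E → / . a /] — shift-reduce conflict.
I9 contains reduce item [E → a .] and shift item [E → a . a a] — shift-reduce conflict.

Answer: Yes — I7: [D → + / .] vs [E → / . a /]; I9: [E → a .] vs [E → a . a a]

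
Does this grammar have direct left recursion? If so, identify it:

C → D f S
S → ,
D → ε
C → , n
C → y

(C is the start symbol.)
No direct left recursion

C → D f S: starts with D
S → ,: starts with ','
D → ε: starts with ε
C → , n: starts with ','
C → y: starts with y

No direct left recursion found.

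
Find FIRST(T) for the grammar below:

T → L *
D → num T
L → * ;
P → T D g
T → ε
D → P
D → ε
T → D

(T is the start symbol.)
FIRST sets of the other non-terminals involved (by the same procedure, iterated to a fixed point):
  FIRST(L) = { '*' }
  FIRST(D) = { '*', 'g', 'num', ε }

From T → L *:
  - L is a non-terminal: add FIRST(L) \ {ε} = { '*' }
    L is not nullable, so stop
From T → ε:
  - ε-production, so ε ∈ FIRST(T)
From T → D:
  - D is a non-terminal: add FIRST(D) \ {ε} = { '*', 'g', 'num' }
    D is nullable and nothing follows, so the whole right-hand side can vanish: ε ∈ FIRST(T)

Collecting: FIRST(T) = { '*', 'g', 'num', ε }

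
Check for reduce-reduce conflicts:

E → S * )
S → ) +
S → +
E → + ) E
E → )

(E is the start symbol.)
A reduce-reduce conflict occurs when an LR(0) state has two complete items [A → α .] and [B → β .] — both call for a reduction, and with no lookahead the parser cannot choose between them.

Augment with E' → E and build the canonical LR(0) collection (I0 = CLOSURE({[E' → . E]}), then GOTO on every symbol after a dot until no new states appear). It has 10 states:
  I0: { [E → . )], [E → . + ) E], [E → . S * )], [E' → . E], [S → . ) +], [S → . +] }  — shift
  I1: { [E → ) .], [S → ) . +] }  — shift, reduce
  I2: { [E → + . ) E], [S → + .] }  — shift, reduce
  I3: { [E' → E .] }  — accept
  I4: { [E → S . * )] }  — shift
  I5: { [E → S * . )] }  — shift
  I6: { [E → S * ) .] }  — reduce
  I7: { [E → + ) . E], [E → . )], [E → . + ) E], [E → . S * )], [S → . ) +], [S → . +] }  — shift
  I8: { [E → + ) E .] }  — reduce
  I9: { [S → ) + .] }  — reduce

No state contains more than one complete item.

Answer: No reduce-reduce conflicts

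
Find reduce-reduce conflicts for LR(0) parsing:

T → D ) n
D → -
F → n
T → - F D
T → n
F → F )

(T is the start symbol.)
Augment with T' → T and build the canonical LR(0) collection (I0 = CLOSURE({[T' → . T]}), then GOTO on every symbol after a dot until no new states appear). It has 12 states:
  I0: { [D → . -], [T → . - F D], [T → . D ) n], [T → . n], [T' → . T] }  — shift
  I1: { [D → - .], [F → . F )], [F → . n], [T → - . F D] }  — shift, reduce
  I2: { [T → D . ) n] }  — shift
  I3: { [T' → T .] }  — accept
  I4: { [T → n .] }  — reduce
  I5: { [T → D ) . n] }  — shift
  I6: { [T → D ) n .] }  — reduce
  I7: { [D → . -], [F → F . )], [T → - F . D] }  — shift
  I8: { [F → n .] }  — reduce
  I9: { [F → F ) .] }  — reduce
  I10: { [D → - .] }  — reduce
  I11: { [T → - F D .] }  — reduce

No state contains more than one complete item.

Answer: No reduce-reduce conflicts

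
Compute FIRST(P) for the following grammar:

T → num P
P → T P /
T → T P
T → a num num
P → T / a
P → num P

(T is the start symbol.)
To compute FIRST(P), examine every production with P on the left-hand side, reading each right-hand side left to right until a non-nullable symbol is reached.

FIRST sets of the other non-terminals involved (by the same procedure, iterated to a fixed point):
  FIRST(T) = { 'a', 'num' }

From P → T P /:
  - T is a non-terminal: add FIRST(T) \ {ε} = { 'a', 'num' }
    T is not nullable, so stop
From P → T / a:
  - T is a non-terminal: add FIRST(T) \ {ε} = { 'a', 'num' }
    T is not nullable, so stop
From P → num P:
  - num is a terminal: add 'num' and stop

Collecting: FIRST(P) = { 'a', 'num' }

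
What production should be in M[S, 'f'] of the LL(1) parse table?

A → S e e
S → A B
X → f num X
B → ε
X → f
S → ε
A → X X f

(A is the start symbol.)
To find M[S, 'f'], we find productions for S where 'f' is in the predict set (PREDICT(N → α) = (FIRST(α) \ {ε}) ∪ (FOLLOW(N) if α ⇒* ε)).

Relevant sets:
  FIRST(A) = { 'e', 'f' }
  FOLLOW(S) = { 'e' }

S → A B: PREDICT = { 'e', 'f' }
  'f' is in predict set, so this production goes in M[S, 'f']
S → ε: PREDICT = { 'e' }

M[S, 'f'] = S → A B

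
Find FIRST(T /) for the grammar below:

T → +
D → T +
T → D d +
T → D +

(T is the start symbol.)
{ '+' }

FIRST sets of the non-terminals involved (from the grammar, by fixed-point iteration):
  FIRST(T) = { '+' }

To compute FIRST(T /), process the symbols left to right:
Symbol T is a non-terminal. Add FIRST(T) \ {ε} = { '+' }
T is not nullable (ε ∉ FIRST(T)), so stop here.
FIRST(T /) = { '+' }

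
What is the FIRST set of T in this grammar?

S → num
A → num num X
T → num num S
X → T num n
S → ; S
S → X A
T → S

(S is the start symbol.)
FIRST sets of the other non-terminals involved (by the same procedure, iterated to a fixed point):
  FIRST(S) = { ';', 'num' }

From T → num num S:
  - num is a terminal: add 'num' and stop
From T → S:
  - S is a non-terminal: add FIRST(S) \ {ε} = { ';', 'num' }
    S is not nullable, so stop

Collecting: FIRST(T) = { ';', 'num' }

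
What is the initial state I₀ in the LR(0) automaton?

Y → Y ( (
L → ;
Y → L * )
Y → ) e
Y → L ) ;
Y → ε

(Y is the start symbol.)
First, augment the grammar with Y' → Y
I₀ = CLOSURE({ [Y' → . Y] }):
  [Y' → . Y] has the dot before Y: add [Y → . Y ( (], [Y → . L * )], [Y → . ) e], [Y → . L ) ;], [Y → .]
  [Y → . L * )] has the dot before L: add [L → . ;]
No further items can be added.

I₀ = { [L → . ;], [Y → . ) e], [Y → . L ) ;], [Y → . L * )], [Y → . Y ( (], [Y → .], [Y' → . Y] }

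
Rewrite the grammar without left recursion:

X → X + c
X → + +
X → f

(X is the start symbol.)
X → + + X'
X → f X'
X' → + c X'
X' → ε

X is directly left-recursive. The standard transformation for
  A → A α₁ | ... | A α_m | β₁ | ... | β_n
is
  A  → β₁ A' | ... | β_n A'
  A' → α₁ A' | ... | α_m A' | ε

X → + + becomes X → + + X'
X → f becomes X → f X'
X → X + c becomes X' → + c X'
Add X' → ε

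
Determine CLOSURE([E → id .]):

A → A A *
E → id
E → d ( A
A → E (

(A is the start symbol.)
Start with: [E → id .]
The dot is at the end, so nothing is added.

CLOSURE = { [E → id .] }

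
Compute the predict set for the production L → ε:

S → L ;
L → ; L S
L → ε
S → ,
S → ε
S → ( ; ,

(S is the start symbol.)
{ '(', ',', ';' }

PREDICT(L → ε) = (FIRST(RHS) \ {ε}) ∪ (FOLLOW(L) if ε ∈ FIRST(RHS), i.e. RHS ⇒* ε)
The right-hand side is ε (FIRST(ε) = { ε }), so the predict set is FOLLOW(L) = { '(', ',', ';' }
PREDICT(L → ε) = { '(', ',', ';' }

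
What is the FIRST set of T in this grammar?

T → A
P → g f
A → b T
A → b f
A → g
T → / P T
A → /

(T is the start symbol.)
To compute FIRST(T), examine every production with T on the left-hand side, reading each right-hand side left to right until a non-nullable symbol is reached.

FIRST sets of the other non-terminals involved (by the same procedure, iterated to a fixed point):
  FIRST(A) = { '/', 'b', 'g' }

From T → A:
  - A is a non-terminal: add FIRST(A) \ {ε} = { '/', 'b', 'g' }
    A is not nullable, so stop
From T → / P T:
  - '/' is a terminal: add '/' and stop

Collecting: FIRST(T) = { '/', 'b', 'g' }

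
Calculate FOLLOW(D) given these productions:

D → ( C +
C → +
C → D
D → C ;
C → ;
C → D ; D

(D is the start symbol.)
To compute FOLLOW(D), find every occurrence of D on a right-hand side N → α D β: add FIRST(β) \ {ε}, and if β is empty or nullable also add FOLLOW(N). Iterate to a fixed point.

D is the start symbol, so $ ∈ FOLLOW(D).
In C → D: D is at the end, add FOLLOW(C)
In C → D ; D: D is followed by ';' D, add FIRST(';' D) \ {ε} = { ';' }
In C → D ; D: D is at the end, add FOLLOW(C)

The FOLLOW sets referred to above (computed the same way, to a fixed point):
  FOLLOW(C) = { '+', ';' }

Taking the union: FOLLOW(D) = { $, '+', ';' }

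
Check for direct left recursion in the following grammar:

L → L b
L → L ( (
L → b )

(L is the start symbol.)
Yes, L is left-recursive

Direct left recursion occurs when N → N α for some non-terminal N (the right-hand side begins with the left-hand side itself).

L → L b: LEFT RECURSIVE (starts with L)
L → L ( (: LEFT RECURSIVE (starts with L)
L → b ): starts with b

The grammar has direct left recursion on: L.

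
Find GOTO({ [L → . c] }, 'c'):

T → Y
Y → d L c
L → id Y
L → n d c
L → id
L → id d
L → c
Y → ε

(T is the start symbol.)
{ [L → c .] }

GOTO(I, 'c') = CLOSURE({ [A → αX.β] : [A → α.Xβ] ∈ I, X = 'c' })

Items with dot before 'c', with the dot advanced:
  [L → . c] → [L → c .]
Closure adds nothing (no advanced item has the dot before a non-terminal).

GOTO = { [L → c .] }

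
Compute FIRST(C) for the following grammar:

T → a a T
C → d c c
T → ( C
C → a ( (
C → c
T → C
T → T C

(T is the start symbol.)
To compute FIRST(C), examine every production with C on the left-hand side, reading each right-hand side left to right until a non-nullable symbol is reached.

From C → d c c:
  - d is a terminal: add 'd' and stop
From C → a ( (:
  - a is a terminal: add 'a' and stop
From C → c:
  - c is a terminal: add 'c' and stop

Collecting: FIRST(C) = { 'a', 'c', 'd' }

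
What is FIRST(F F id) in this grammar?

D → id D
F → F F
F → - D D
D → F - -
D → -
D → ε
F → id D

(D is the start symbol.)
{ '-', 'id' }

FIRST sets of the non-terminals involved (from the grammar, by fixed-point iteration):
  FIRST(F) = { '-', 'id' }

To compute FIRST(F F id), process the symbols left to right:
Symbol F is a non-terminal. Add FIRST(F) \ {ε} = { '-', 'id' }
F is not nullable (ε ∉ FIRST(F)), so stop here.
FIRST(F F id) = { '-', 'id' }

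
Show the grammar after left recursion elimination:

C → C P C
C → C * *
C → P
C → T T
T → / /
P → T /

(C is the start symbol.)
C is directly left-recursive. The standard transformation for
  A → A α₁ | ... | A α_m | β₁ | ... | β_n
is
  A  → β₁ A' | ... | β_n A'
  A' → α₁ A' | ... | α_m A' | ε

C → P becomes C → P C'
C → T T becomes C → T T C'
C → C P C becomes C' → P C C'
C → C * * becomes C' → * * C'
Add C' → ε

Productions for other non-terminals are unchanged:
  T → / /
  P → T /

Resulting grammar:
C → P C'
C → T T C'
C' → P C C'
C' → * * C'
C' → ε
T → / /
P → T /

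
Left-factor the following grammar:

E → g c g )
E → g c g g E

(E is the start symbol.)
E → g c g E'
E' → )
E' → g E

Left-factoring transforms A → αβ₁ | αβ₂ into A → αA' and A' → β₁ | β₂
(α is the longest common prefix among the alternatives). Repeat until
no nonterminal has two alternatives with a common prefix.

Round 1: E has alternatives sharing prefix 'g c g'. Introduce E': E → g c g E'
  Add: E' → )
  Add: E' → g E

No remaining common prefixes — done.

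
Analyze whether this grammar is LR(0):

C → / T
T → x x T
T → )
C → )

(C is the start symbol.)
Yes, the grammar is LR(0)

Augment with C' → C and build the canonical LR(0) collection (I0 = CLOSURE({[C' → . C]}), then GOTO on every symbol after a dot until no new states appear). It has 9 states:
  I0: { [C → . )], [C → . / T], [C' → . C] }  — shift
  I1: { [C → ) .] }  — reduce
  I2: { [C → / . T], [T → . )], [T → . x x T] }  — shift
  I3: { [C' → C .] }  — accept
  I4: { [T → ) .] }  — reduce
  I5: { [C → / T .] }  — reduce
  I6: { [T → x . x T] }  — shift
  I7: { [T → . )], [T → . x x T], [T → x x . T] }  — shift
  I8: { [T → x x T .] }  — reduce

Every state is either a pure shift/goto state or contains exactly one complete item and nothing to shift — no conflicts. The grammar is LR(0).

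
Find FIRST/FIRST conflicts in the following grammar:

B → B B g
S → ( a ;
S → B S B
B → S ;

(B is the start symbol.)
Yes. B → B B g / B → S ';' on { '(' }; S → '(' a ';' / S → B S B on { '(' }

A FIRST/FIRST conflict occurs when two productions N → α and N → β for the same non-terminal have FIRST(α) ∩ FIRST(β) ≠ ∅ (with ε ∈ FIRST of a nullable right-hand side, so two nullable alternatives also conflict).

FIRST sets of the non-terminals at (or reachable through a nullable prefix from) the front of some alternative:
  FIRST(B) = { '(' }
  FIRST(S) = { '(' }

Productions for B:
  B → B B g: FIRST = { '(' }
  B → S ;: FIRST = { '(' }
Productions for S:
  S → ( a ;: FIRST = { '(' }
  S → B S B: FIRST = { '(' }

Conflict for B: B → B B g and B → S ;
  Overlap: { '(' }
Conflict for S: S → ( a ; and S → B S B
  Overlap: { '(' }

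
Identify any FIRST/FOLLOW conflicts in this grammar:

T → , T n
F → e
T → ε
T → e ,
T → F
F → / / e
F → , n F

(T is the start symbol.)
No FIRST/FOLLOW conflicts.

Nullable non-terminals: T.
FIRST sets used below: FIRST(F) = { ',', '/', 'e' }

T: nullable alternative(s) T → ε; FOLLOW(T) = { $, 'n' }
  T → , T n: FIRST \ {ε} = { ',' } — disjoint from FOLLOW(T)
  T → ε: FIRST \ {ε} = { } — this is the only nullable alternative, skip
  T → e ,: FIRST \ {ε} = { 'e' } — disjoint from FOLLOW(T)
  T → F: FIRST \ {ε} = { ',', '/', 'e' } — disjoint from FOLLOW(T)

F has no nullable alternative, so no FIRST/FOLLOW check is needed there.

No FIRST/FOLLOW conflicts found.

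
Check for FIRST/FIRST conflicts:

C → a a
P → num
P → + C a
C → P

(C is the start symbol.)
A FIRST/FIRST conflict occurs when two productions N → α and N → β for the same non-terminal have FIRST(α) ∩ FIRST(β) ≠ ∅ (with ε ∈ FIRST of a nullable right-hand side, so two nullable alternatives also conflict).

FIRST sets of the non-terminals at (or reachable through a nullable prefix from) the front of some alternative:
  FIRST(P) = { '+', 'num' }

Productions for C:
  C → a a: FIRST = { 'a' }
  C → P: FIRST = { '+', 'num' }
Productions for P:
  P → num: FIRST = { 'num' }
  P → + C a: FIRST = { '+' }

All alternatives of each non-terminal have pairwise disjoint FIRST sets.

Answer: No FIRST/FIRST conflicts.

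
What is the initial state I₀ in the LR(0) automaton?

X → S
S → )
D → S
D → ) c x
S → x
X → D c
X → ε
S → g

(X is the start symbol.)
{ [D → . ) c x], [D → . S], [S → . )], [S → . g], [S → . x], [X → . D c], [X → . S], [X → .], [X' → . X] }

First, augment the grammar with X' → X
I₀ = CLOSURE({ [X' → . X] }):
  [X' → . X] has the dot before X: add [X → . S], [X → . D c], [X → .]
  [X → . S] has the dot before S: add [S → . )], [S → . x], [S → . g]
  [X → . D c] has the dot before D: add [D → . S], [D → . ) c x]
No further items can be added.

I₀ = { [D → . ) c x], [D → . S], [S → . )], [S → . g], [S → . x], [X → . D c], [X → . S], [X → .], [X' → . X] }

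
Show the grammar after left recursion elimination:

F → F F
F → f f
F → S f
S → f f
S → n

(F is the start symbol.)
F → f f F'
F → S f F'
F' → F F'
F' → ε
S → f f
S → n

F is directly left-recursive. The standard transformation for
  A → A α₁ | ... | A α_m | β₁ | ... | β_n
is
  A  → β₁ A' | ... | β_n A'
  A' → α₁ A' | ... | α_m A' | ε

F → f f becomes F → f f F'
F → S f becomes F → S f F'
F → F F becomes F' → F F'
Add F' → ε

Productions for other non-terminals are unchanged:
  S → f f
  S → n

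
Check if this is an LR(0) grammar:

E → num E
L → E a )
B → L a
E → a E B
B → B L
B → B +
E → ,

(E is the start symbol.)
No. Shift-reduce conflict between [E → a E B .] and [B → B . +]

A grammar is LR(0) if no state in the canonical LR(0) collection has:
  - both a shift item (dot before a terminal) and a complete item (shift-reduce conflict), or
  - two or more complete items (reduce-reduce conflict; the accept item [E' → E .] counts as a complete item here).

Augment with E' → E and build the canonical LR(0) collection (I0 = CLOSURE({[E' → . E]}), then GOTO on every symbol after a dot until no new states appear). It has 15 states:
  I0: { [E → . ,], [E → . a E B], [E → . num E], [E' → . E] }  — shift
  I1: { [E → , .] }  — reduce
  I2: { [E' → E .] }  — accept
  I3: { [E → . ,], [E → . a E B], [E → . num E], [E → a . E B] }  — shift
  I4: { [E → . ,], [E → . a E B], [E → . num E], [E → num . E] }  — shift
  I5: { [E → num E .] }  — reduce
  I6: { [B → . B +], [B → . B L], [B → . L a], [E → . ,], [E → . a E B], [E → . num E], [E → a E . B], [L → . E a )] }  — shift
  I7: { [B → B . +], [B → B . L], [E → . ,], [E → . a E B], [E → . num E], [E → a E B .], [L → . E a )] }  — shift, reduce
  I8: { [L → E . a )] }  — shift
  I9: { [B → L . a] }  — shift
  I10: { [B → L a .] }  — reduce
  I11: { [L → E a . )] }  — shift
  I12: { [L → E a ) .] }  — reduce
  I13: { [B → B + .] }  — reduce
  I14: { [B → B L .] }  — reduce

Conflict in state I7:
  Shift-reduce conflict between [E → a E B .] and [B → B . +]
So the grammar is NOT LR(0).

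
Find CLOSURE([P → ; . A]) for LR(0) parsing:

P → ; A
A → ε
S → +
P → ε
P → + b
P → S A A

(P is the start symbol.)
To compute CLOSURE, for each item [A → α.Bβ] where B is a non-terminal, add [B → .γ] for all productions B → γ; repeat for the newly added items until nothing changes.

Start with: [P → ; . A]
  [P → ; . A] has the dot before A: add [A → .]
No further items can be added.

CLOSURE = { [A → .], [P → ; . A] }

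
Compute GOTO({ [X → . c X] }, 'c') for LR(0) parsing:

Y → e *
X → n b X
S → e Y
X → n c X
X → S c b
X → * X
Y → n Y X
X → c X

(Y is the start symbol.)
{ [S → . e Y], [X → . * X], [X → . S c b], [X → . c X], [X → . n b X], [X → . n c X], [X → c . X] }

GOTO(I, 'c') = CLOSURE({ [A → αX.β] : [A → α.Xβ] ∈ I, X = 'c' })

Items with dot before 'c', with the dot advanced:
  [X → . c X] → [X → c . X]
Closure of the advanced items:
  [X → c . X] has the dot before X: add [X → . n b X], [X → . n c X], [X → . S c b], [X → . * X], [X → . c X]
  [X → . S c b] has the dot before S: add [S → . e Y]

GOTO = { [S → . e Y], [X → . * X], [X → . S c b], [X → . c X], [X → . n b X], [X → . n c X], [X → c . X] }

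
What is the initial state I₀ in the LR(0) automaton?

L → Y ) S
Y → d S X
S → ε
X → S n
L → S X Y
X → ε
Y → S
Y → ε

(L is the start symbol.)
{ [L → . S X Y], [L → . Y ) S], [L' → . L], [S → .], [Y → . S], [Y → . d S X], [Y → .] }

First, augment the grammar with L' → L
I₀ = CLOSURE({ [L' → . L] }):
  [L' → . L] has the dot before L: add [L → . Y ) S], [L → . S X Y]
  [L → . Y ) S] has the dot before Y: add [Y → . d S X], [Y → . S], [Y → .]
  [L → . S X Y] has the dot before S: add [S → .]
No further items can be added.

I₀ = { [L → . S X Y], [L → . Y ) S], [L' → . L], [S → .], [Y → . S], [Y → . d S X], [Y → .] }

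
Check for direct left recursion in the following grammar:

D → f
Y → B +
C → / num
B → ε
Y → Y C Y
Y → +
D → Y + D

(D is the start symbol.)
Yes, Y is left-recursive

Direct left recursion occurs when N → N α for some non-terminal N (the right-hand side begins with the left-hand side itself).

D → f: starts with f
Y → B +: starts with B
C → / num: starts with '/'
B → ε: starts with ε
Y → Y C Y: LEFT RECURSIVE (starts with Y)
Y → +: starts with '+'
D → Y + D: starts with Y

The grammar has direct left recursion on: Y.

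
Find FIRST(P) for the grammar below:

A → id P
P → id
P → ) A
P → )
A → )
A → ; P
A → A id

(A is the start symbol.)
To compute FIRST(P), examine every production with P on the left-hand side, reading each right-hand side left to right until a non-nullable symbol is reached.

From P → id:
  - id is a terminal: add 'id' and stop
From P → ) A:
  - ')' is a terminal: add ')' and stop
From P → ):
  - ')' is a terminal: add ')' and stop

Collecting: FIRST(P) = { ')', 'id' }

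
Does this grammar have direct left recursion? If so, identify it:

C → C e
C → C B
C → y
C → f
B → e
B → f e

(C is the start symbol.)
Direct left recursion occurs when N → N α for some non-terminal N (the right-hand side begins with the left-hand side itself).

C → C e: LEFT RECURSIVE (starts with C)
C → C B: LEFT RECURSIVE (starts with C)
C → y: starts with y
C → f: starts with f
B → e: starts with e
B → f e: starts with f

The grammar has direct left recursion on: C.

Answer: Yes, C is left-recursive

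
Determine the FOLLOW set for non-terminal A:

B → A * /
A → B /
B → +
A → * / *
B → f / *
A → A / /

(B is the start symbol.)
{ '*', '/' }

In B → A * /: A is followed by '*' '/', add FIRST('*' '/') \ {ε} = { '*' }
In A → A / /: A is followed by '/' '/', add FIRST('/' '/') \ {ε} = { '/' }

Taking the union: FOLLOW(A) = { '*', '/' }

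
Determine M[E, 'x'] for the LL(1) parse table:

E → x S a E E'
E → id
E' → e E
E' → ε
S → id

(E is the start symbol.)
To find M[E, 'x'], we find productions for E where 'x' is in the predict set (PREDICT(N → α) = (FIRST(α) \ {ε}) ∪ (FOLLOW(N) if α ⇒* ε)).

E → x S a E E': PREDICT = { 'x' }
  'x' is in predict set, so this production goes in M[E, 'x']
E → id: PREDICT = { 'id' }

M[E, 'x'] = E → x S a E E'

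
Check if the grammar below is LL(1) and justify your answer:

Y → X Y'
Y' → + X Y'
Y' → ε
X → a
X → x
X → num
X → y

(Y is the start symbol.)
A grammar is LL(1) if for each non-terminal N with multiple productions, the predict sets of those productions are pairwise disjoint, where PREDICT(N → α) = (FIRST(α) \ {ε}) ∪ (FOLLOW(N) if α ⇒* ε).

Relevant sets:
  FOLLOW(Y') = { $ }

For Y':
  PREDICT(Y' → '+' X Y') = { '+' }
  PREDICT(Y' → ε) = { $ }
For X:
  PREDICT(X → a) = { 'a' }
  PREDICT(X → x) = { 'x' }
  PREDICT(X → num) = { 'num' }
  PREDICT(X → y) = { 'y' }
Y has a single production, so nothing to check there.

All predict sets are disjoint. The grammar IS LL(1).

Answer: Yes, the grammar is LL(1).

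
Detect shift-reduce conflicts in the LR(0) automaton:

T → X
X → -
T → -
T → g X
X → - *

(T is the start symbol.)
A shift-reduce conflict occurs when an LR(0) state has both:
  - a complete (reduce) item [A → α .] (dot at the end), and
  - a shift item [B → β . c γ] (dot before a terminal).

Augment with T' → T and build the canonical LR(0) collection (I0 = CLOSURE({[T' → . T]}), then GOTO on every symbol after a dot until no new states appear). It has 8 states:
  I0: { [T → . -], [T → . X], [T → . g X], [T' → . T], [X → . - *], [X → . -] }  — shift
  I1: { [T → - .], [X → - . *], [X → - .] }  — shift, 2 reduces
  I2: { [T' → T .] }  — accept
  I3: { [T → X .] }  — reduce
  I4: { [T → g . X], [X → . - *], [X → . -] }  — shift
  I5: { [X → - . *], [X → - .] }  — shift, reduce
  I6: { [T → g X .] }  — reduce
  I7: { [X → - * .] }  — reduce

I1 contains reduce items [T → - .], [X → - .] and shift item [X → - . *] — shift-reduce conflict.
I5 contains reduce item [X → - .] and shift item [X → - . *] — shift-reduce conflict.

Answer: Yes — I1: [T → - .] vs [X → - . *]; I5: [X → - .] vs [X → - . *]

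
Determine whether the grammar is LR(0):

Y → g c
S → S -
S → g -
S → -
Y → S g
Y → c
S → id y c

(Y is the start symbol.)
Yes, the grammar is LR(0)

A grammar is LR(0) if no state in the canonical LR(0) collection has:
  - both a shift item (dot before a terminal) and a complete item (shift-reduce conflict), or
  - two or more complete items (reduce-reduce conflict; the accept item [Y' → Y .] counts as a complete item here).

Augment with Y' → Y and build the canonical LR(0) collection (I0 = CLOSURE({[Y' → . Y]}), then GOTO on every symbol after a dot until no new states appear). It has 13 states:
  I0: { [S → . -], [S → . S -], [S → . g -], [S → . id y c], [Y → . S g], [Y → . c], [Y → . g c], [Y' → . Y] }  — shift
  I1: { [S → - .] }  — reduce
  I2: { [S → S . -], [Y → S . g] }  — shift
  I3: { [Y' → Y .] }  — accept
  I4: { [Y → c .] }  — reduce
  I5: { [S → g . -], [Y → g . c] }  — shift
  I6: { [S → id . y c] }  — shift
  I7: { [S → id y . c] }  — shift
  I8: { [S → id y c .] }  — reduce
  I9: { [S → g - .] }  — reduce
  I10: { [Y → g c .] }  — reduce
  I11: { [S → S - .] }  — reduce
  I12: { [Y → S g .] }  — reduce

Every state is either a pure shift/goto state or contains exactly one complete item and nothing to shift — no conflicts. The grammar is LR(0).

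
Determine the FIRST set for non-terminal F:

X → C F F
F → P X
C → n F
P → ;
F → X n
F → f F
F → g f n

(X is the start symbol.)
FIRST sets of the other non-terminals involved (by the same procedure, iterated to a fixed point):
  FIRST(P) = { ';' }
  FIRST(X) = { 'n' }

From F → P X:
  - P is a non-terminal: add FIRST(P) \ {ε} = { ';' }
    P is not nullable, so stop
From F → X n:
  - X is a non-terminal: add FIRST(X) \ {ε} = { 'n' }
    X is not nullable, so stop
From F → f F:
  - f is a terminal: add 'f' and stop
From F → g f n:
  - g is a terminal: add 'g' and stop

Collecting: FIRST(F) = { ';', 'f', 'g', 'n' }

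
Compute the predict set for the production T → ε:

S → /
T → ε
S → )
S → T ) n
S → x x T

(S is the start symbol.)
PREDICT(T → ε) = (FIRST(RHS) \ {ε}) ∪ (FOLLOW(T) if ε ∈ FIRST(RHS), i.e. RHS ⇒* ε)
The right-hand side is ε (FIRST(ε) = { ε }), so the predict set is FOLLOW(T) = { $, ')' }
PREDICT(T → ε) = { $, ')' }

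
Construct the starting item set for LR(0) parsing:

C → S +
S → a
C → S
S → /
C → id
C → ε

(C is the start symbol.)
First, augment the grammar with C' → C
I₀ = CLOSURE({ [C' → . C] }):
  [C' → . C] has the dot before C: add [C → . S +], [C → . S], [C → . id], [C → .]
  [C → . S +] has the dot before S: add [S → . a], [S → . /]
No further items can be added.

I₀ = { [C → . S +], [C → . S], [C → . id], [C → .], [C' → . C], [S → . /], [S → . a] }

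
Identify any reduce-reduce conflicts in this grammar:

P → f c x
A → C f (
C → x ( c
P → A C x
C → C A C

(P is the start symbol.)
Augment with P' → P and build the canonical LR(0) collection (I0 = CLOSURE({[P' → . P]}), then GOTO on every symbol after a dot until no new states appear). It has 16 states:
  I0: { [A → . C f (], [C → . C A C], [C → . x ( c], [P → . A C x], [P → . f c x], [P' → . P] }  — shift
  I1: { [C → . C A C], [C → . x ( c], [P → A . C x] }  — shift
  I2: { [A → . C f (], [A → C . f (], [C → . C A C], [C → . x ( c], [C → C . A C] }  — shift
  I3: { [P' → P .] }  — accept
  I4: { [P → f . c x] }  — shift
  I5: { [C → x . ( c] }  — shift
  I6: { [C → x ( . c] }  — shift
  I7: { [C → x ( c .] }  — reduce
  I8: { [P → f c . x] }  — shift
  I9: { [P → f c x .] }  — reduce
  I10: { [C → . C A C], [C → . x ( c], [C → C A . C] }  — shift
  I11: { [A → C f . (] }  — shift
  I12: { [A → C f ( .] }  — reduce
  I13: { [A → . C f (], [C → . C A C], [C → . x ( c], [C → C . A C], [C → C A C .] }  — shift, reduce
  I14: { [A → . C f (], [C → . C A C], [C → . x ( c], [C → C . A C], [P → A C . x] }  — shift
  I15: { [C → x . ( c], [P → A C x .] }  — shift, reduce

No state contains more than one complete item.

Answer: No reduce-reduce conflicts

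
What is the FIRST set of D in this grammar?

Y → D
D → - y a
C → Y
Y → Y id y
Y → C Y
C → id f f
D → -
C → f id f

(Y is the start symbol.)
{ '-' }

From D → - y a:
  - '-' is a terminal: add '-' and stop
From D → -:
  - '-' is a terminal: add '-' and stop

Collecting: FIRST(D) = { '-' }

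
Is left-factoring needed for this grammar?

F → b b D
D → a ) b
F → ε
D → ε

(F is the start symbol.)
No, left-factoring is not needed

Left-factoring is needed when two productions for the same non-terminal
share a common prefix on the right-hand side.

Productions for F:
  F → b b D
  F → ε
Productions for D:
  D → a ) b
  D → ε

No common prefixes found.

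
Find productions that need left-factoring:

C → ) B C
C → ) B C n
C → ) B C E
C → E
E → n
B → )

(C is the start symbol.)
Yes, C has productions with common prefix ') B C'

Left-factoring is needed when two productions for the same non-terminal
share a common prefix on the right-hand side.

Productions for C:
  C → ) B C
  C → ) B C n
  C → ) B C E
  C → E

Found common prefix ') B C' in productions for C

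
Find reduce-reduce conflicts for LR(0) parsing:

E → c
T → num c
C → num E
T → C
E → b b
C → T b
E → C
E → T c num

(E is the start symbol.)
A reduce-reduce conflict occurs when an LR(0) state has two complete items [A → α .] and [B → β .] — both call for a reduction, and with no lookahead the parser cannot choose between them.

Augment with E' → E and build the canonical LR(0) collection (I0 = CLOSURE({[E' → . E]}), then GOTO on every symbol after a dot until no new states appear). It has 13 states:
  I0: { [C → . T b], [C → . num E], [E → . C], [E → . T c num], [E → . b b], [E → . c], [E' → . E], [T → . C], [T → . num c] }  — shift
  I1: { [E → C .], [T → C .] }  — 2 reduces
  I2: { [E' → E .] }  — accept
  I3: { [C → T . b], [E → T . c num] }  — shift
  I4: { [E → b . b] }  — shift
  I5: { [E → c .] }  — reduce
  I6: { [C → . T b], [C → . num E], [C → num . E], [E → . C], [E → . T c num], [E → . b b], [E → . c], [T → . C], [T → . num c], [T → num . c] }  — shift
  I7: { [C → num E .] }  — reduce
  I8: { [E → c .], [T → num c .] }  — 2 reduces
  I9: { [E → b b .] }  — reduce
  I10: { [C → T b .] }  — reduce
  I11: { [E → T c . num] }  — shift
  I12: { [E → T c num .] }  — reduce

I1 contains complete items [E → C .], [T → C .] — reduce-reduce conflict.
I8 contains complete items [E → c .], [T → num c .] — reduce-reduce conflict.

Answer: Yes — I1: [E → C .] vs [T → C .]; I8: [E → c .] vs [T → num c .]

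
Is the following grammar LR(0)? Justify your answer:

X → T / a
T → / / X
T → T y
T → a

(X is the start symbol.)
Yes, the grammar is LR(0)

Augment with X' → X and build the canonical LR(0) collection (I0 = CLOSURE({[X' → . X]}), then GOTO on every symbol after a dot until no new states appear). It has 10 states:
  I0: { [T → . / / X], [T → . T y], [T → . a], [X → . T / a], [X' → . X] }  — shift
  I1: { [T → / . / X] }  — shift
  I2: { [T → T . y], [X → T . / a] }  — shift
  I3: { [X' → X .] }  — accept
  I4: { [T → a .] }  — reduce
  I5: { [X → T / . a] }  — shift
  I6: { [T → T y .] }  — reduce
  I7: { [X → T / a .] }  — reduce
  I8: { [T → . / / X], [T → . T y], [T → . a], [T → / / . X], [X → . T / a] }  — shift
  I9: { [T → / / X .] }  — reduce

Every state is either a pure shift/goto state or contains exactly one complete item and nothing to shift — no conflicts. The grammar is LR(0).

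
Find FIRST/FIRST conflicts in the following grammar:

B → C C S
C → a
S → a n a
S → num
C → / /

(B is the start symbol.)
No FIRST/FIRST conflicts.

A FIRST/FIRST conflict occurs when two productions N → α and N → β for the same non-terminal have FIRST(α) ∩ FIRST(β) ≠ ∅ (with ε ∈ FIRST of a nullable right-hand side, so two nullable alternatives also conflict).

Productions for C:
  C → a: FIRST = { 'a' }
  C → / /: FIRST = { '/' }
Productions for S:
  S → a n a: FIRST = { 'a' }
  S → num: FIRST = { 'num' }
B has only one production, so no FIRST/FIRST conflict is possible there.

All alternatives of each non-terminal have pairwise disjoint FIRST sets.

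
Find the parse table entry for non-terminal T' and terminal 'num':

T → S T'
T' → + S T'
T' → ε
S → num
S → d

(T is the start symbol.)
Empty (error entry)

To find M[T', 'num'], we find productions for T' where 'num' is in the predict set (PREDICT(N → α) = (FIRST(α) \ {ε}) ∪ (FOLLOW(N) if α ⇒* ε)).

Relevant sets:
  FOLLOW(T') = { $ }

T' → + S T': PREDICT = { '+' }
T' → ε: PREDICT = { $ }

M[T', 'num'] is empty (no production applies)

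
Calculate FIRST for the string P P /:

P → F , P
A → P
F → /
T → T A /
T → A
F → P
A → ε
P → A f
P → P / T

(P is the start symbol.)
FIRST sets of the non-terminals involved (from the grammar, by fixed-point iteration):
  FIRST(P) = { '/', 'f' }

To compute FIRST(P P /), process the symbols left to right:
Symbol P is a non-terminal. Add FIRST(P) \ {ε} = { '/', 'f' }
P is not nullable (ε ∉ FIRST(P)), so stop here.
FIRST(P P /) = { '/', 'f' }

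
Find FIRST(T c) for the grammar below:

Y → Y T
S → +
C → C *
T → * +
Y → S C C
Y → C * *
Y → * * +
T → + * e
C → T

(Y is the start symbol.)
FIRST sets of the non-terminals involved (from the grammar, by fixed-point iteration):
  FIRST(T) = { '*', '+' }

To compute FIRST(T c), process the symbols left to right:
Symbol T is a non-terminal. Add FIRST(T) \ {ε} = { '*', '+' }
T is not nullable (ε ∉ FIRST(T)), so stop here.
FIRST(T c) = { '*', '+' }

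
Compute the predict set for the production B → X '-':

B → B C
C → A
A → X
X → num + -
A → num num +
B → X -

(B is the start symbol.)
PREDICT(B → X '-') = (FIRST(RHS) \ {ε}) ∪ (FOLLOW(B) if ε ∈ FIRST(RHS), i.e. RHS ⇒* ε)
FIRST(X) = { 'num' }
FIRST(X '-') = { 'num' }
ε ∉ FIRST(X '-'), so FOLLOW(B) is not added.
PREDICT(B → X '-') = { 'num' }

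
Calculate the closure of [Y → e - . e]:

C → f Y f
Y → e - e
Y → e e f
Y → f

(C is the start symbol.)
To compute CLOSURE, for each item [A → α.Bβ] where B is a non-terminal, add [B → .γ] for all productions B → γ; repeat for the newly added items until nothing changes.

Start with: [Y → e - . e]
The dot precedes the terminal e, so nothing is added.

CLOSURE = { [Y → e - . e] }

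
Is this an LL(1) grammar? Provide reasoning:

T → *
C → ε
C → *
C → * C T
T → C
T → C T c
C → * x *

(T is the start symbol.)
No. Predict set conflict for T: { '*' }

A grammar is LL(1) if for each non-terminal N with multiple productions, the predict sets of those productions are pairwise disjoint, where PREDICT(N → α) = (FIRST(α) \ {ε}) ∪ (FOLLOW(N) if α ⇒* ε).

Relevant sets:
  FIRST(C) = { '*', ε }
  FIRST(T) = { '*', 'c', ε }
  FOLLOW(T) = { $, '*', 'c' }
  FOLLOW(C) = { $, '*', 'c' }

For T:
  PREDICT(T → '*') = { '*' }
  PREDICT(T → C) = { $, '*', 'c' }
  PREDICT(T → C T c) = { '*', 'c' }
For C:
  PREDICT(C → ε) = { $, '*', 'c' }
  PREDICT(C → '*') = { '*' }
  PREDICT(C → '*' C T) = { '*' }
  PREDICT(C → '*' x '*') = { '*' }

Conflict found: Predict set conflict for T: { '*' }
The grammar is NOT LL(1).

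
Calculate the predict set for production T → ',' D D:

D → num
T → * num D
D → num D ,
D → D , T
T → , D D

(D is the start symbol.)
{ ',' }

PREDICT(T → ',' D D) = (FIRST(RHS) \ {ε}) ∪ (FOLLOW(T) if ε ∈ FIRST(RHS), i.e. RHS ⇒* ε)
FIRST(',' D D) = { ',' }
ε ∉ FIRST(',' D D), so FOLLOW(T) is not added.
PREDICT(T → ',' D D) = { ',' }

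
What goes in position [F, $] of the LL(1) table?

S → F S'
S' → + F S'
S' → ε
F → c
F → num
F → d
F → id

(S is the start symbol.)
To find M[F, $], we find productions for F where $ is in the predict set (PREDICT(N → α) = (FIRST(α) \ {ε}) ∪ (FOLLOW(N) if α ⇒* ε)).

F → c: PREDICT = { 'c' }
F → num: PREDICT = { 'num' }
F → d: PREDICT = { 'd' }
F → id: PREDICT = { 'id' }

M[F, $] is empty (no production applies)

Answer: Empty (error entry)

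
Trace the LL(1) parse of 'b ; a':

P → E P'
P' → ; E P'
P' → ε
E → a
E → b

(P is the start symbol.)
Stack is shown with the top on the left.

Stack     Input    Action
-------------------------
P $       b ; a $  output P → E P'
E P' $    b ; a $  output E → b
b P' $    b ; a $  match 'b'
P' $      ; a $    output P' → ; E P'
; E P' $  ; a $    match ';'
E P' $    a $      output E → a
a P' $    a $      match 'a'
P' $      $        output P' → ε
$         $        accept

The string is accepted.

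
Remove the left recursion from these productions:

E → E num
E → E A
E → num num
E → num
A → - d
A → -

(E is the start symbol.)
E → num num E'
E → num E'
E' → num E'
E' → A E'
E' → ε
A → - d
A → -

E is directly left-recursive. The standard transformation for
  A → A α₁ | ... | A α_m | β₁ | ... | β_n
is
  A  → β₁ A' | ... | β_n A'
  A' → α₁ A' | ... | α_m A' | ε

E → num num becomes E → num num E'
E → num becomes E → num E'
E → E num becomes E' → num E'
E → E A becomes E' → A E'
Add E' → ε

Productions for other non-terminals are unchanged:
  A → - d
  A → -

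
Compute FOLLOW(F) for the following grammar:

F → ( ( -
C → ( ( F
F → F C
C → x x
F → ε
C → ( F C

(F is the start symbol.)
To compute FOLLOW(F), find every occurrence of F on a right-hand side N → α F β: add FIRST(β) \ {ε}, and if β is empty or nullable also add FOLLOW(N). Iterate to a fixed point.

F is the start symbol, so $ ∈ FOLLOW(F).
In C → ( ( F: F is at the end, add FOLLOW(C)
In F → F C: F is followed by C, add FIRST(C) \ {ε} = { '(', 'x' }
In C → ( F C: F is followed by C, add FIRST(C) \ {ε} = { '(', 'x' }

The FOLLOW sets referred to above (computed the same way, to a fixed point):
  FOLLOW(C) = { $, '(', 'x' }

Taking the union: FOLLOW(F) = { $, '(', 'x' }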